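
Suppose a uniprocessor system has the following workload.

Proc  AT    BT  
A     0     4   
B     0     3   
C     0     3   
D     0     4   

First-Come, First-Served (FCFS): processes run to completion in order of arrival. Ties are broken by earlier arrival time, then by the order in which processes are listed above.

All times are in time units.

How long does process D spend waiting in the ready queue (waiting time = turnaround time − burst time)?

Gantt: | A 0-4 | B 4-7 | C 7-10 | D 10-14 |
Completion: A=4  B=7  C=10  D=14
Waiting(D) = turnaround − burst = 14 − 4 = 10

10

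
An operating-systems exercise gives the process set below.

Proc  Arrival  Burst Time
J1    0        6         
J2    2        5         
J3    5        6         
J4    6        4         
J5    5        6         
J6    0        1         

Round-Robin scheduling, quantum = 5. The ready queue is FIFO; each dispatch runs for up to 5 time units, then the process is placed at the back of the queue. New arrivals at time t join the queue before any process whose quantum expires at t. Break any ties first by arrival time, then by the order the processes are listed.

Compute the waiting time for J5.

17

Gantt: | J1 0-5 | J6 5-6 | J2 6-11 | J3 11-16 | J5 16-21 | J1 21-22 | J4 22-26 | J3 26-27 | J5 27-28 |
Completion: J1=22  J2=11  J3=27  J4=26  J5=28  J6=6
Turnaround (C−A): J1=22  J2=9  J3=22  J4=20  J5=23  J6=6
Waiting(J5) = turnaround − burst = 23 − 6 = 17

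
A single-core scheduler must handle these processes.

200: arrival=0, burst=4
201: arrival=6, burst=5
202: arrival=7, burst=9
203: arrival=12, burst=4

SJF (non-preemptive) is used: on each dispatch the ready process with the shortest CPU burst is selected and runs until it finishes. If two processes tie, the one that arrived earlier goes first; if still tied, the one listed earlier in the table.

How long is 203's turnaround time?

12

Timeline: | 200 0-4 | idle 4-6 | 201 6-11 | 202 11-20 | 203 20-24 |
Completion: 200=4  201=11  202=20  203=24
Turnaround(203) = completion − arrival = 24 − 12 = 12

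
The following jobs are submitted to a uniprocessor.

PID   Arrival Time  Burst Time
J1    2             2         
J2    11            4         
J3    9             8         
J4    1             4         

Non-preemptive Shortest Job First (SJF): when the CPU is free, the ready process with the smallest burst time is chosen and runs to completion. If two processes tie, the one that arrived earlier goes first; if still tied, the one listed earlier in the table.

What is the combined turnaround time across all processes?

27

Timeline: | idle 0-1 | J4 1-5 | J1 5-7 | idle 7-9 | J3 9-17 | J2 17-21 |
Completion: J1=7  J2=21  J3=17  J4=5
Turnaround = completion − arrival: J1=5, J2=10, J3=8, J4=4
Total turnaround = 5 + 10 + 8 + 4 = 27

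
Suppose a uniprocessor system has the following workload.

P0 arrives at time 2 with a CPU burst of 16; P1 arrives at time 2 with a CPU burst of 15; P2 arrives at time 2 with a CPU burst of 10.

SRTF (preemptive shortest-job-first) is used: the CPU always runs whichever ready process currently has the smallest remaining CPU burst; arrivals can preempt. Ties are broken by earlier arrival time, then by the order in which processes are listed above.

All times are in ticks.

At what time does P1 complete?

Schedule: | idle 0-2 | P2 2-12 | P1 12-27 | P0 27-43 |
Completion: P0=43  P1=27  P2=12
Turnaround (C−A): P0=41  P1=25  P2=10

27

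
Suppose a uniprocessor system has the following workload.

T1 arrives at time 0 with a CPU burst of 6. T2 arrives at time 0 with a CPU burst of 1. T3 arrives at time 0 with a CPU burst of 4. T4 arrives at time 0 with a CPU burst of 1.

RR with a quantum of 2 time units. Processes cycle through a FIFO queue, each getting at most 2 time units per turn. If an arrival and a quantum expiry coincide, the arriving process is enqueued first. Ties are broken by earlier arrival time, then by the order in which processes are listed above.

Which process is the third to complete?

T3

Timeline: | T1 0-2 | T2 2-3 | T3 3-5 | T4 5-6 | T1 6-8 | T3 8-10 | T1 10-12 |
Completion: T1=12  T2=3  T3=10  T4=6
Finish order: T2 → T4 → T3 → T1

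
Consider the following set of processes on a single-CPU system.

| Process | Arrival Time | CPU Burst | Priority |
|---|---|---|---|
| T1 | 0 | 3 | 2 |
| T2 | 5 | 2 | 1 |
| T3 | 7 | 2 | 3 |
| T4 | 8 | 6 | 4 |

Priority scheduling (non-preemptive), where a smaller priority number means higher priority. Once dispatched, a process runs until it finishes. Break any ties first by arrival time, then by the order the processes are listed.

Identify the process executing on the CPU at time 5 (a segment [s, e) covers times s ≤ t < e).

Schedule: | T1 0-3 | idle 3-5 | T2 5-7 | T3 7-9 | T4 9-15 |
Completion: T1=3  T2=7  T3=9  T4=15
Turnaround (C−A): T1=3  T2=2  T3=2  T4=7

T2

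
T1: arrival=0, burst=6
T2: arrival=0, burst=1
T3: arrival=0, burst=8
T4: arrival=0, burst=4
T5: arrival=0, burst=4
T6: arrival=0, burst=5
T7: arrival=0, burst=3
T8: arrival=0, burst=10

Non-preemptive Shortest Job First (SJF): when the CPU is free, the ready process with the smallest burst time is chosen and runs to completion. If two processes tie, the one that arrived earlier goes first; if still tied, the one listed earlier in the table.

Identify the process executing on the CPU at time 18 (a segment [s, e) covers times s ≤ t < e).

T1

Schedule: | T2 0-1 | T7 1-4 | T4 4-8 | T5 8-12 | T6 12-17 | T1 17-23 | T3 23-31 | T8 31-41 |
Completion: T1=23  T2=1  T3=31  T4=8  T5=12  T6=17  T7=4  T8=41
Turnaround (C−A): T1=23  T2=1  T3=31  T4=8  T5=12  T6=17  T7=4  T8=41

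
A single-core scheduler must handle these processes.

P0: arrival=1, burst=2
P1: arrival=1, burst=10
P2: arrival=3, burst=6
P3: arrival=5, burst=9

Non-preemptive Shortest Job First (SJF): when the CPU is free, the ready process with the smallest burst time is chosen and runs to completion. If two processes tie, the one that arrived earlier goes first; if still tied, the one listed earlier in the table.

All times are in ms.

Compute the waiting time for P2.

0

Timeline: | idle 0-1 | P0 1-3 | P2 3-9 | P3 9-18 | P1 18-28 |
Completion: P0=3  P1=28  P2=9  P3=18
Waiting(P2) = turnaround − burst = 6 − 6 = 0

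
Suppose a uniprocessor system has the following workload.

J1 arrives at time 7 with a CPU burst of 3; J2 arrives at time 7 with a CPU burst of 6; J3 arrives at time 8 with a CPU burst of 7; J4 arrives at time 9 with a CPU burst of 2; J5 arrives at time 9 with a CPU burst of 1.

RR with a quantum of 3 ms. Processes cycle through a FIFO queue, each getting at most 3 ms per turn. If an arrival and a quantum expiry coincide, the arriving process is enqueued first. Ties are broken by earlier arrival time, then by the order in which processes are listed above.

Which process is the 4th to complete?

J2

Gantt: | idle 0-7 | J1 7-10 | J2 10-13 | J3 13-16 | J4 16-18 | J5 18-19 | J2 19-22 | J3 22-26 |
Completion: J1=10  J2=22  J3=26  J4=18  J5=19
Turnaround (C−A): J1=3  J2=15  J3=18  J4=9  J5=10
Finish order: J1 → J4 → J5 → J2 → J3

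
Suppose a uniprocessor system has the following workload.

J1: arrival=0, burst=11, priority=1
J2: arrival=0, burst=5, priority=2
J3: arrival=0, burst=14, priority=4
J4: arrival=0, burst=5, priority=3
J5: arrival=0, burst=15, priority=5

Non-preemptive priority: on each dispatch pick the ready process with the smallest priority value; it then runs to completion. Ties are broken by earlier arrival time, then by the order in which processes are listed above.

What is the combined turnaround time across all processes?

Timeline: | J1 0-11 | J2 11-16 | J4 16-21 | J3 21-35 | J5 35-50 |
Completion: J1=11  J2=16  J3=35  J4=21  J5=50
Turnaround = completion − arrival: J1=11, J2=16, J3=35, J4=21, J5=50
Total turnaround = 11 + 16 + 35 + 21 + 50 = 133

133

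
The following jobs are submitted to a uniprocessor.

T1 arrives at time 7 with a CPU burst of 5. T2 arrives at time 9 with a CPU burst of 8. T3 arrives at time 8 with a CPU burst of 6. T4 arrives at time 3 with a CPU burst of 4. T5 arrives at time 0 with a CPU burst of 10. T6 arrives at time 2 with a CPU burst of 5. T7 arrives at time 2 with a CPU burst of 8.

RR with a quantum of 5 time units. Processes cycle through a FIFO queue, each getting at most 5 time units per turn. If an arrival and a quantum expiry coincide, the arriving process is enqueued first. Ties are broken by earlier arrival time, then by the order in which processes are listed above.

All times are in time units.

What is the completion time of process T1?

Timeline: | T5 0-5 | T6 5-10 | T7 10-15 | T4 15-19 | T5 19-24 | T1 24-29 | T3 29-34 | T2 34-39 | T7 39-42 | T3 42-43 | T2 43-46 |
Completion: T1=29  T2=46  T3=43  T4=19  T5=24  T6=10  T7=42
Turnaround (C−A): T1=22  T2=37  T3=35  T4=16  T5=24  T6=8  T7=40

29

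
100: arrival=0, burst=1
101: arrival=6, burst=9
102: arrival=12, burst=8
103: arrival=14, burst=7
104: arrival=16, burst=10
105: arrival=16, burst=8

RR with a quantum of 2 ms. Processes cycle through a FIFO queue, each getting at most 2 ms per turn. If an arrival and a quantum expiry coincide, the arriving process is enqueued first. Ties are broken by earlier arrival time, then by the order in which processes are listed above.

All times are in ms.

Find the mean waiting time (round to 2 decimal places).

Gantt: | 100 0-1 | idle 1-6 | 101 6-12 | 102 12-14 | 101 14-16 | 103 16-18 | 102 18-20 | 104 20-22 | 105 22-24 | 101 24-25 | 103 25-27 | 102 27-29 | 104 29-31 | 105 31-33 | 103 33-35 | 102 35-37 | 104 37-39 | 105 39-41 | 103 41-42 | 104 42-44 | 105 44-46 | 104 46-48 |
Completion: 100=1  101=25  102=37  103=42  104=48  105=46
Turnaround (C−A): 100=1  101=19  102=25  103=28  104=32  105=30
Waiting times: 100=0, 101=10, 102=17, 103=21, 104=22, 105=22
Average waiting = (0+10+17+21+22+22) / 6 = 92/6 = 15.33

15.33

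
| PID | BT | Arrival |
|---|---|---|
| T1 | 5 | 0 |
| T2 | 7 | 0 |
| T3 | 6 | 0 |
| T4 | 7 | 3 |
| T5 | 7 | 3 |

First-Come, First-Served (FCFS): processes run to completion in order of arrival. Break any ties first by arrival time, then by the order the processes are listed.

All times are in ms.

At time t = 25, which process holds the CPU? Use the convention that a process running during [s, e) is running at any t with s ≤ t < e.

Schedule: | T1 0-5 | T2 5-12 | T3 12-18 | T4 18-25 | T5 25-32 |
Completion: T1=5  T2=12  T3=18  T4=25  T5=32

T5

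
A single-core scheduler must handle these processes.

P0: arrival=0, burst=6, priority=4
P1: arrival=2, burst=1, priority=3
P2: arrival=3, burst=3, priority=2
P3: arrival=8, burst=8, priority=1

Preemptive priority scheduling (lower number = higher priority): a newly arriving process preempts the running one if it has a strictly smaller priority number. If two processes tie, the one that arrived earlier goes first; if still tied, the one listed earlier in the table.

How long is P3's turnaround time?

Gantt: | P0 0-2 | P1 2-3 | P2 3-6 | P0 6-8 | P3 8-16 | P0 16-18 |
Completion: P0=18  P1=3  P2=6  P3=16
Turnaround(P3) = completion − arrival = 16 − 8 = 8

8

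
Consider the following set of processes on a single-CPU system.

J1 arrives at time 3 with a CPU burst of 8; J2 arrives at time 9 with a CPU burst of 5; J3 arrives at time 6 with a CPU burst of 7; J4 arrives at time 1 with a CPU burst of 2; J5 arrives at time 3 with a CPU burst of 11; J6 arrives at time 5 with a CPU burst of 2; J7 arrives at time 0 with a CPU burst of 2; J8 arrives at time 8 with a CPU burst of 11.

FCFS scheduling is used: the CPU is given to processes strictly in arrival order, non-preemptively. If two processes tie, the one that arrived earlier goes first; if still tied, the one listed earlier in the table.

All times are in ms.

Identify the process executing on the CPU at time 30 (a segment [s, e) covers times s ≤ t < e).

Timeline: | J7 0-2 | J4 2-4 | J1 4-12 | J5 12-23 | J6 23-25 | J3 25-32 | J8 32-43 | J2 43-48 |
Completion: J1=12  J2=48  J3=32  J4=4  J5=23  J6=25  J7=2  J8=43
Turnaround (C−A): J1=9  J2=39  J3=26  J4=3  J5=20  J6=20  J7=2  J8=35

J3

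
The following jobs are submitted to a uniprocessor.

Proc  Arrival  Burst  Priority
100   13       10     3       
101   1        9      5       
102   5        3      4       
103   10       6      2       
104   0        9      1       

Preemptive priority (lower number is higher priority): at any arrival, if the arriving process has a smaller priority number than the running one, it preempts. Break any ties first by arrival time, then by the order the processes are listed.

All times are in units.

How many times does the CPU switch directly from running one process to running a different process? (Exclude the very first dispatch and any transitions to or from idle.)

Gantt: | 104 0-9 | 102 9-10 | 103 10-16 | 100 16-26 | 102 26-28 | 101 28-37 |
Completion: 100=26  101=37  102=28  103=16  104=9
Turnaround (C−A): 100=13  101=36  102=23  103=6  104=9

5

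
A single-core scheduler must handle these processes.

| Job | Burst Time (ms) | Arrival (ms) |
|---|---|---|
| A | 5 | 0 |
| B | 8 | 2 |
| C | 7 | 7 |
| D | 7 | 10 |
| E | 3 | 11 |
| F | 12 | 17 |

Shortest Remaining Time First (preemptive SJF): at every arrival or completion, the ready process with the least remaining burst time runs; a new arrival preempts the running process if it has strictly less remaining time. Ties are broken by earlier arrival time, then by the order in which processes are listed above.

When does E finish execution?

16

Gantt: | A 0-5 | B 5-13 | E 13-16 | C 16-23 | D 23-30 | F 30-42 |
Completion: A=5  B=13  C=23  D=30  E=16  F=42
Turnaround (C−A): A=5  B=11  C=16  D=20  E=5  F=25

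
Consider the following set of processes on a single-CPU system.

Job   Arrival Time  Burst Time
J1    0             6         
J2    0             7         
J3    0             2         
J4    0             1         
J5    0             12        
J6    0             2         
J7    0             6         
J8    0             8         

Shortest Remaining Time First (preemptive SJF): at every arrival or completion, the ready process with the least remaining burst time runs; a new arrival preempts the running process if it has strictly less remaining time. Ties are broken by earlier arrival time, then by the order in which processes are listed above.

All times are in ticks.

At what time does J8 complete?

Gantt: | J4 0-1 | J3 1-3 | J6 3-5 | J1 5-11 | J7 11-17 | J2 17-24 | J8 24-32 | J5 32-44 |
Completion: J1=11  J2=24  J3=3  J4=1  J5=44  J6=5  J7=17  J8=32

32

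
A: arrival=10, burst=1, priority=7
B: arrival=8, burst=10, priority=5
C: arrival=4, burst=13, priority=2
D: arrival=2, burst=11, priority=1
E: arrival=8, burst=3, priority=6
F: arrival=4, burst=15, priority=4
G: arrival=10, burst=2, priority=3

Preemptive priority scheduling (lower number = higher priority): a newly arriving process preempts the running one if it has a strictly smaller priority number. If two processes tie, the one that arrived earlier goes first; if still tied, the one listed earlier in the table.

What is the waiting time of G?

Gantt: | idle 0-2 | D 2-13 | C 13-26 | G 26-28 | F 28-43 | B 43-53 | E 53-56 | A 56-57 |
Completion: A=57  B=53  C=26  D=13  E=56  F=43  G=28
Waiting(G) = turnaround − burst = 18 − 2 = 16

16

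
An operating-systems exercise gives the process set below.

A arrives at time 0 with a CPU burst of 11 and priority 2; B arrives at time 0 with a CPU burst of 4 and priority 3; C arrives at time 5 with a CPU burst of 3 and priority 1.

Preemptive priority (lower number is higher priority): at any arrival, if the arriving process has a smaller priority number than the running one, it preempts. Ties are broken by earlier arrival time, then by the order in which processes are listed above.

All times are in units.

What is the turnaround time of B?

Gantt: | A 0-5 | C 5-8 | A 8-14 | B 14-18 |
Completion: A=14  B=18  C=8
Turnaround (C−A): A=14  B=18  C=3
Turnaround(B) = completion − arrival = 18 − 0 = 18

18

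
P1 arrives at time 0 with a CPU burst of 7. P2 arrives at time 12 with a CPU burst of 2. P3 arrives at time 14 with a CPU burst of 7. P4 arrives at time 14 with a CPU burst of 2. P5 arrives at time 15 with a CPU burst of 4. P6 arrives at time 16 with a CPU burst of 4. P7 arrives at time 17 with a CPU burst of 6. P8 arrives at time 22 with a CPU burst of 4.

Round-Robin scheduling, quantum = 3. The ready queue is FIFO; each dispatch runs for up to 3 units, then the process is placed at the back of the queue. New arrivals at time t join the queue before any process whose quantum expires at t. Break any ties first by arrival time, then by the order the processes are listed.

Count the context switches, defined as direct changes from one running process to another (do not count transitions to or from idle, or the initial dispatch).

Gantt: | P1 0-7 | idle 7-12 | P2 12-14 | P3 14-17 | P4 17-19 | P5 19-22 | P6 22-25 | P7 25-28 | P3 28-31 | P8 31-34 | P5 34-35 | P6 35-36 | P7 36-39 | P3 39-40 | P8 40-41 |
Completion: P1=7  P2=14  P3=40  P4=19  P5=35  P6=36  P7=39  P8=41
Turnaround (C−A): P1=7  P2=2  P3=26  P4=5  P5=20  P6=20  P7=22  P8=19

12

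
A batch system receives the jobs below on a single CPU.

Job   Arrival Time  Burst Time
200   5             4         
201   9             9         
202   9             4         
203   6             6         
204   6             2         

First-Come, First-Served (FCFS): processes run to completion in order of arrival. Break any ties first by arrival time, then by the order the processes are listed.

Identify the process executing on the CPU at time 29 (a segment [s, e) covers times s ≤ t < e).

Timeline: | idle 0-5 | 200 5-9 | 203 9-15 | 204 15-17 | 201 17-26 | 202 26-30 |
Completion: 200=9  201=26  202=30  203=15  204=17
Turnaround (C−A): 200=4  201=17  202=21  203=9  204=11

202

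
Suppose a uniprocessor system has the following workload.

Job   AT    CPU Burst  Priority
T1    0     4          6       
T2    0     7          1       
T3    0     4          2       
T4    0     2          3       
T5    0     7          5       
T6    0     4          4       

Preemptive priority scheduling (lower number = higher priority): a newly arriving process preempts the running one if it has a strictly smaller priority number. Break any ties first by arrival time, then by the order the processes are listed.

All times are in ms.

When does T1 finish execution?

Schedule: | T2 0-7 | T3 7-11 | T4 11-13 | T6 13-17 | T5 17-24 | T1 24-28 |
Completion: T1=28  T2=7  T3=11  T4=13  T5=24  T6=17

28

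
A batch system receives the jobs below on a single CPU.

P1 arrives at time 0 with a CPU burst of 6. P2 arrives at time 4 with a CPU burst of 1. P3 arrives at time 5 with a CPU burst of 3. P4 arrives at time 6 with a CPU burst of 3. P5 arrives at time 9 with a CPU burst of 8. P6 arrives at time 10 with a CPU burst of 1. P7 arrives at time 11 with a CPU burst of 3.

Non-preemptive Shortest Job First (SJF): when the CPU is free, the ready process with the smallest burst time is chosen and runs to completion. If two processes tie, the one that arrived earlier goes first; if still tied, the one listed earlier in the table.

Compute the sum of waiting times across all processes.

20

Schedule: | P1 0-6 | P2 6-7 | P3 7-10 | P6 10-11 | P4 11-14 | P7 14-17 | P5 17-25 |
Completion: P1=6  P2=7  P3=10  P4=14  P5=25  P6=11  P7=17
Waiting = turnaround − burst: P1=0, P2=2, P3=2, P4=5, P5=8, P6=0, P7=3
Total waiting = 0 + 2 + 2 + 5 + 8 + 0 + 3 = 20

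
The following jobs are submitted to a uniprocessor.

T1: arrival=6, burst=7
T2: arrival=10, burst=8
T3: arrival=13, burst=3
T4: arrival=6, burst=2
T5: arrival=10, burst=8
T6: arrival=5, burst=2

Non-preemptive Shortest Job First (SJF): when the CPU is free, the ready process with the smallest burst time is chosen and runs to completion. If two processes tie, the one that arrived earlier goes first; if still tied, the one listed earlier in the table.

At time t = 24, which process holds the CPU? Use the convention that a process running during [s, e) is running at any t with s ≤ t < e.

T2

Schedule: | idle 0-5 | T6 5-7 | T4 7-9 | T1 9-16 | T3 16-19 | T2 19-27 | T5 27-35 |
Completion: T1=16  T2=27  T3=19  T4=9  T5=35  T6=7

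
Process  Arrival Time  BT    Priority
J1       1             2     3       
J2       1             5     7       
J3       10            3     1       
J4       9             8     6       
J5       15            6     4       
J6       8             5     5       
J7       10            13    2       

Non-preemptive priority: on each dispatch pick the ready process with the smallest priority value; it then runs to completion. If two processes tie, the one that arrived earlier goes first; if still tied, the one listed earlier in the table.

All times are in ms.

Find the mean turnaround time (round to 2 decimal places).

Gantt: | idle 0-1 | J1 1-3 | J2 3-8 | J6 8-13 | J3 13-16 | J7 16-29 | J5 29-35 | J4 35-43 |
Completion: J1=3  J2=8  J3=16  J4=43  J5=35  J6=13  J7=29
Turnaround (C−A): J1=2  J2=7  J3=6  J4=34  J5=20  J6=5  J7=19
Turnaround times: J1=2, J2=7, J3=6, J4=34, J5=20, J6=5, J7=19
Average turnaround = (2+7+6+34+20+5+19) / 7 = 93/7 = 13.29

13.29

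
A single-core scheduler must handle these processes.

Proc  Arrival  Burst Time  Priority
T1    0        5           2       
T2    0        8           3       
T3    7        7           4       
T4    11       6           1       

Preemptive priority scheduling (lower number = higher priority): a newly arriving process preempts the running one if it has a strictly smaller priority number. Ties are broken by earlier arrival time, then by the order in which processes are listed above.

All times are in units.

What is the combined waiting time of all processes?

Gantt: | T1 0-5 | T2 5-11 | T4 11-17 | T2 17-19 | T3 19-26 |
Completion: T1=5  T2=19  T3=26  T4=17
Turnaround (C−A): T1=5  T2=19  T3=19  T4=6
Waiting = turnaround − burst: T1=0, T2=11, T3=12, T4=0
Total waiting = 0 + 11 + 12 + 0 = 23

23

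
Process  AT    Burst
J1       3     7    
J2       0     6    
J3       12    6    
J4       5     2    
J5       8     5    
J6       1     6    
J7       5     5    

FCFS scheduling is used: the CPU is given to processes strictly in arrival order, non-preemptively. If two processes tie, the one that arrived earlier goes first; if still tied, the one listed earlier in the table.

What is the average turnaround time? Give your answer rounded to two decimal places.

Timeline: | J2 0-6 | J6 6-12 | J1 12-19 | J4 19-21 | J7 21-26 | J5 26-31 | J3 31-37 |
Completion: J1=19  J2=6  J3=37  J4=21  J5=31  J6=12  J7=26
Turnaround times: J1=16, J2=6, J3=25, J4=16, J5=23, J6=11, J7=21
Average turnaround = (16+6+25+16+23+11+21) / 7 = 118/7 = 16.86

16.86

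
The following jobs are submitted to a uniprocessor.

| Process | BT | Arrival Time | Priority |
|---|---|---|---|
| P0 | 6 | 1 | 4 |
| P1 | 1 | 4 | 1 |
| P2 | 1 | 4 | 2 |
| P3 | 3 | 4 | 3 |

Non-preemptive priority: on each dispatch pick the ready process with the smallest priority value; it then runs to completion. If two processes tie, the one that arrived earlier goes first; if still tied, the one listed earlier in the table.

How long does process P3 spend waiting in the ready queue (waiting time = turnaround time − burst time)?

Schedule: | idle 0-1 | P0 1-7 | P1 7-8 | P2 8-9 | P3 9-12 |
Completion: P0=7  P1=8  P2=9  P3=12
Turnaround (C−A): P0=6  P1=4  P2=5  P3=8
Waiting(P3) = turnaround − burst = 8 − 3 = 5

5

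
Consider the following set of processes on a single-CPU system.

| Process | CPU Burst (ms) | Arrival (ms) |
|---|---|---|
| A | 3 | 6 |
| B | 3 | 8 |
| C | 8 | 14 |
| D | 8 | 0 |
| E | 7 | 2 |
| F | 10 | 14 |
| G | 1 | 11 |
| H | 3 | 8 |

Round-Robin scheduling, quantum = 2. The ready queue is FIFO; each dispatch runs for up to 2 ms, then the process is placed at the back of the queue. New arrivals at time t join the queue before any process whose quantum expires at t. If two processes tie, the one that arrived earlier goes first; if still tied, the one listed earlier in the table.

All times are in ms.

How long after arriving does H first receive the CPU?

Schedule: | D 0-2 | E 2-4 | D 4-6 | E 6-8 | A 8-10 | D 10-12 | B 12-14 | H 14-16 | E 16-18 | A 18-19 | G 19-20 | D 20-22 | C 22-24 | F 24-26 | B 26-27 | H 27-28 | E 28-29 | C 29-31 | F 31-33 | C 33-35 | F 35-37 | C 37-39 | F 39-43 |
Completion: A=19  B=27  C=39  D=22  E=29  F=43  G=20  H=28
Turnaround (C−A): A=13  B=19  C=25  D=22  E=27  F=29  G=9  H=20
Response(H) = first start − arrival = 14 − 8 = 6

6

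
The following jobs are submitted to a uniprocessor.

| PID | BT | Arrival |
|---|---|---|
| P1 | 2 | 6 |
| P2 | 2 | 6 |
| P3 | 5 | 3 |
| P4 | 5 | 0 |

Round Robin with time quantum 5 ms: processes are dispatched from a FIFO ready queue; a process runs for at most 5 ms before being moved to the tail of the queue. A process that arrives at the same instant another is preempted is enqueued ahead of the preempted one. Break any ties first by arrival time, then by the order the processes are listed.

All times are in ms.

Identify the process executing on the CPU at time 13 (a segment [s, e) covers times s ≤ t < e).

P2

Timeline: | P4 0-5 | P3 5-10 | P1 10-12 | P2 12-14 |
Completion: P1=12  P2=14  P3=10  P4=5
Turnaround (C−A): P1=6  P2=8  P3=7  P4=5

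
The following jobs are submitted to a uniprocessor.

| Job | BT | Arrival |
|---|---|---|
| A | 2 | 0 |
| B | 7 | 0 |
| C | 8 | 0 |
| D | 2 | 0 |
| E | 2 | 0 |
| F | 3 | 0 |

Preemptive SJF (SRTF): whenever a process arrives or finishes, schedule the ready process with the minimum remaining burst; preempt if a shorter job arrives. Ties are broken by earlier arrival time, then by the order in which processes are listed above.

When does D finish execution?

Schedule: | A 0-2 | D 2-4 | E 4-6 | F 6-9 | B 9-16 | C 16-24 |
Completion: A=2  B=16  C=24  D=4  E=6  F=9

4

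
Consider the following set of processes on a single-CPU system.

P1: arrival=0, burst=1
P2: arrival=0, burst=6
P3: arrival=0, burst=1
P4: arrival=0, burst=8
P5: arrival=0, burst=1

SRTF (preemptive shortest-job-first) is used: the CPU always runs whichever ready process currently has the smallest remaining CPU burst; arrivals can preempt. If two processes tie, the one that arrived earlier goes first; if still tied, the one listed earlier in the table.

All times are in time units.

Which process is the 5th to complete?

P4

Gantt: | P1 0-1 | P3 1-2 | P5 2-3 | P2 3-9 | P4 9-17 |
Completion: P1=1  P2=9  P3=2  P4=17  P5=3
Turnaround (C−A): P1=1  P2=9  P3=2  P4=17  P5=3
Finish order: P1 → P3 → P5 → P2 → P4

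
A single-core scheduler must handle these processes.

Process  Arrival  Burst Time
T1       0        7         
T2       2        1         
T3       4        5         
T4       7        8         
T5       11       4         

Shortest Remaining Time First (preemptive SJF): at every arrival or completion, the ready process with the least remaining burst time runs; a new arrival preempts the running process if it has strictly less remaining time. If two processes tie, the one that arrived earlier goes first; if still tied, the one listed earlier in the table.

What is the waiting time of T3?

Gantt: | T1 0-2 | T2 2-3 | T1 3-8 | T3 8-13 | T5 13-17 | T4 17-25 |
Completion: T1=8  T2=3  T3=13  T4=25  T5=17
Waiting(T3) = turnaround − burst = 9 − 5 = 4

4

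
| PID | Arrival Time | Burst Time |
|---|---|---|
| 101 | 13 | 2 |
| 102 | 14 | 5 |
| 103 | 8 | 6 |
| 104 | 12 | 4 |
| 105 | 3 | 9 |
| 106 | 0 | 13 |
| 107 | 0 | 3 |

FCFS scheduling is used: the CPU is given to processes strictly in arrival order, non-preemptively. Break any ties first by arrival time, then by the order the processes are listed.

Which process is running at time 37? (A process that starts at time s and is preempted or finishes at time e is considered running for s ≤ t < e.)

Schedule: | 106 0-13 | 107 13-16 | 105 16-25 | 103 25-31 | 104 31-35 | 101 35-37 | 102 37-42 |
Completion: 101=37  102=42  103=31  104=35  105=25  106=13  107=16
Turnaround (C−A): 101=24  102=28  103=23  104=23  105=22  106=13  107=16

102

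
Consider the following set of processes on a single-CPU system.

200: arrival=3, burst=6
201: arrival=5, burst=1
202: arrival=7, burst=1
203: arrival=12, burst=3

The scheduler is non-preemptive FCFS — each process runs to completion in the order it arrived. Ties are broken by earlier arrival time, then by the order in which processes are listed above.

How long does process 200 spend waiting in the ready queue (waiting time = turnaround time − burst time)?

0

Timeline: | idle 0-3 | 200 3-9 | 201 9-10 | 202 10-11 | idle 11-12 | 203 12-15 |
Completion: 200=9  201=10  202=11  203=15
Waiting(200) = turnaround − burst = 6 − 6 = 0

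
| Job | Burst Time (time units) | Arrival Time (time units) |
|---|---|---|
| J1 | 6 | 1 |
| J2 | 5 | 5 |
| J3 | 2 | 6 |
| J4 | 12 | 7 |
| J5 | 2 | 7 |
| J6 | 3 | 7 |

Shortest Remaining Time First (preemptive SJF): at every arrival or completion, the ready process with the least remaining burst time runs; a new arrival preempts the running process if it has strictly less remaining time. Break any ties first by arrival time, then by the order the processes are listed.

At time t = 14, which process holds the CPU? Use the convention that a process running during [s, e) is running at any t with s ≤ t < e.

Schedule: | idle 0-1 | J1 1-7 | J3 7-9 | J5 9-11 | J6 11-14 | J2 14-19 | J4 19-31 |
Completion: J1=7  J2=19  J3=9  J4=31  J5=11  J6=14
Turnaround (C−A): J1=6  J2=14  J3=3  J4=24  J5=4  J6=7

J2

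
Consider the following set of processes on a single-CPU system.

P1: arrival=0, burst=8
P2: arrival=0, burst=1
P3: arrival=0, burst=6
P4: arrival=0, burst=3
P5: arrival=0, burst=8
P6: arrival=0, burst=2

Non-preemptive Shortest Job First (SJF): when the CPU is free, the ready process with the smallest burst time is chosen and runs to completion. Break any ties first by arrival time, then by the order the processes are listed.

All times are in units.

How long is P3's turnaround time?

12

Gantt: | P2 0-1 | P6 1-3 | P4 3-6 | P3 6-12 | P1 12-20 | P5 20-28 |
Completion: P1=20  P2=1  P3=12  P4=6  P5=28  P6=3
Turnaround (C−A): P1=20  P2=1  P3=12  P4=6  P5=28  P6=3
Turnaround(P3) = completion − arrival = 12 − 0 = 12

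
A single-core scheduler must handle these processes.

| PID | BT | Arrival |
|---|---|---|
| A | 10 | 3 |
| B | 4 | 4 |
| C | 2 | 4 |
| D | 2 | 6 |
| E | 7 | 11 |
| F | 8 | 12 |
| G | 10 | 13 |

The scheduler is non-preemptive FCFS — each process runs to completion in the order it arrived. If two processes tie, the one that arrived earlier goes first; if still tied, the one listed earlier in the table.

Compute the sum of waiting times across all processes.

Gantt: | idle 0-3 | A 3-13 | B 13-17 | C 17-19 | D 19-21 | E 21-28 | F 28-36 | G 36-46 |
Completion: A=13  B=17  C=19  D=21  E=28  F=36  G=46
Waiting = turnaround − burst: A=0, B=9, C=13, D=13, E=10, F=16, G=23
Total waiting = 0 + 9 + 13 + 13 + 10 + 16 + 23 = 84

84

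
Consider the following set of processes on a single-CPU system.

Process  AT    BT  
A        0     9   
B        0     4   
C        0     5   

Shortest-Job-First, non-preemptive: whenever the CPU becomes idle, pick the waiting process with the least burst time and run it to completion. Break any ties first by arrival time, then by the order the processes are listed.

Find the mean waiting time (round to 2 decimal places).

4.33

Schedule: | B 0-4 | C 4-9 | A 9-18 |
Completion: A=18  B=4  C=9
Turnaround (C−A): A=18  B=4  C=9
Waiting times: A=9, B=0, C=4
Average waiting = (9+0+4) / 3 = 13/3 = 4.33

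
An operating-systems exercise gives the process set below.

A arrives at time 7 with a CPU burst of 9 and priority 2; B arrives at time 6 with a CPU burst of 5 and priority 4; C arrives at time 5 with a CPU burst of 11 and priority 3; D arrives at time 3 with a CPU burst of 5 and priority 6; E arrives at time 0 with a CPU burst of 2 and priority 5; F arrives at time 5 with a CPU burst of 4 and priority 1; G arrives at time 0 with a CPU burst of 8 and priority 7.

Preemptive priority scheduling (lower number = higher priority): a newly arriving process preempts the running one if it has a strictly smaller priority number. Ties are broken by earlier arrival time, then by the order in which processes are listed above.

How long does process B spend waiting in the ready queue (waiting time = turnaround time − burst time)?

Schedule: | E 0-2 | G 2-3 | D 3-5 | F 5-9 | A 9-18 | C 18-29 | B 29-34 | D 34-37 | G 37-44 |
Completion: A=18  B=34  C=29  D=37  E=2  F=9  G=44
Turnaround (C−A): A=11  B=28  C=24  D=34  E=2  F=4  G=44
Waiting(B) = turnaround − burst = 28 − 5 = 23

23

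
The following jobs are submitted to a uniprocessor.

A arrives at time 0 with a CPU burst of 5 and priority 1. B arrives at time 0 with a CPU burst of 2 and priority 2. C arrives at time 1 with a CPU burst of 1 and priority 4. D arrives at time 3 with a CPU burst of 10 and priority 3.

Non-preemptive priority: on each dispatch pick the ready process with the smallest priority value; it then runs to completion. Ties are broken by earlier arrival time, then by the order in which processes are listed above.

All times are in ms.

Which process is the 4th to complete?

Schedule: | A 0-5 | B 5-7 | D 7-17 | C 17-18 |
Completion: A=5  B=7  C=18  D=17
Turnaround (C−A): A=5  B=7  C=17  D=14
Finish order: A → B → D → C

C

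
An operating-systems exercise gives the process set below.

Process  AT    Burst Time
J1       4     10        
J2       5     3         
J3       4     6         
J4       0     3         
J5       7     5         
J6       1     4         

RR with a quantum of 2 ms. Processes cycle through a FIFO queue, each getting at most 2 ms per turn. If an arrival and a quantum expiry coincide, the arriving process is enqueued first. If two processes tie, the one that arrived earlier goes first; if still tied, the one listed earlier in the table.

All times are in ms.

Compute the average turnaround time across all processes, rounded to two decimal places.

16.50

Timeline: | J4 0-2 | J6 2-4 | J4 4-5 | J1 5-7 | J3 7-9 | J6 9-11 | J2 11-13 | J5 13-15 | J1 15-17 | J3 17-19 | J2 19-20 | J5 20-22 | J1 22-24 | J3 24-26 | J5 26-27 | J1 27-31 |
Completion: J1=31  J2=20  J3=26  J4=5  J5=27  J6=11
Turnaround times: J1=27, J2=15, J3=22, J4=5, J5=20, J6=10
Average turnaround = (27+15+22+5+20+10) / 6 = 99/6 = 16.50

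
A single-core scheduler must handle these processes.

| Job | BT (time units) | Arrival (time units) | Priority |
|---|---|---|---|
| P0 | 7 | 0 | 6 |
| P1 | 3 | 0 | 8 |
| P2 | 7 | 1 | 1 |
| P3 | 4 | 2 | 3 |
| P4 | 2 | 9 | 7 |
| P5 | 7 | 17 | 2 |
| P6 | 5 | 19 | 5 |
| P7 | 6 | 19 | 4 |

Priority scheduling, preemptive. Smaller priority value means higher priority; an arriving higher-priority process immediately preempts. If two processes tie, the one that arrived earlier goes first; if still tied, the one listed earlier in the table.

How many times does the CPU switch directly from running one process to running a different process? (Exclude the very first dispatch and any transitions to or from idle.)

9

Gantt: | P0 0-1 | P2 1-8 | P3 8-12 | P0 12-17 | P5 17-24 | P7 24-30 | P6 30-35 | P0 35-36 | P4 36-38 | P1 38-41 |
Completion: P0=36  P1=41  P2=8  P3=12  P4=38  P5=24  P6=35  P7=30
Turnaround (C−A): P0=36  P1=41  P2=7  P3=10  P4=29  P5=7  P6=16  P7=11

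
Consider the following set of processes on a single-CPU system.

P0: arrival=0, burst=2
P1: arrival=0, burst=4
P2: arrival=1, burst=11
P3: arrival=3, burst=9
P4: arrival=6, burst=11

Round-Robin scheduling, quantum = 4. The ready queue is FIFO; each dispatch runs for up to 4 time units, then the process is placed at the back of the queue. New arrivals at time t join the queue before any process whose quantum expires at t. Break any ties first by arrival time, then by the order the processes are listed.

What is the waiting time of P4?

20

Schedule: | P0 0-2 | P1 2-6 | P2 6-10 | P3 10-14 | P4 14-18 | P2 18-22 | P3 22-26 | P4 26-30 | P2 30-33 | P3 33-34 | P4 34-37 |
Completion: P0=2  P1=6  P2=33  P3=34  P4=37
Turnaround (C−A): P0=2  P1=6  P2=32  P3=31  P4=31
Waiting(P4) = turnaround − burst = 31 − 11 = 20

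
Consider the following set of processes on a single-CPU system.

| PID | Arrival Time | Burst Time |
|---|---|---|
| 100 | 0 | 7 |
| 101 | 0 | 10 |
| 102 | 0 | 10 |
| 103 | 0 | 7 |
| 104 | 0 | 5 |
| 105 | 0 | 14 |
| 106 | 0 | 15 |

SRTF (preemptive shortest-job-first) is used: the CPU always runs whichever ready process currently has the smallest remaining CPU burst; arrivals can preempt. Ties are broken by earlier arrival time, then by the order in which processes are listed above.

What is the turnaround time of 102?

Schedule: | 104 0-5 | 100 5-12 | 103 12-19 | 101 19-29 | 102 29-39 | 105 39-53 | 106 53-68 |
Completion: 100=12  101=29  102=39  103=19  104=5  105=53  106=68
Turnaround (C−A): 100=12  101=29  102=39  103=19  104=5  105=53  106=68
Turnaround(102) = completion − arrival = 39 − 0 = 39

39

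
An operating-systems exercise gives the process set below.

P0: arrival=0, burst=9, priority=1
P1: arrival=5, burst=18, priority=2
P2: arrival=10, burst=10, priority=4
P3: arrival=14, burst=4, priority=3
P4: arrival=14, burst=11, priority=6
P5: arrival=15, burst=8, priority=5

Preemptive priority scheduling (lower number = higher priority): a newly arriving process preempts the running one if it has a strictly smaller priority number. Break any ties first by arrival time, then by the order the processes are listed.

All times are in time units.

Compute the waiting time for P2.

Schedule: | P0 0-9 | P1 9-27 | P3 27-31 | P2 31-41 | P5 41-49 | P4 49-60 |
Completion: P0=9  P1=27  P2=41  P3=31  P4=60  P5=49
Turnaround (C−A): P0=9  P1=22  P2=31  P3=17  P4=46  P5=34
Waiting(P2) = turnaround − burst = 31 − 10 = 21

21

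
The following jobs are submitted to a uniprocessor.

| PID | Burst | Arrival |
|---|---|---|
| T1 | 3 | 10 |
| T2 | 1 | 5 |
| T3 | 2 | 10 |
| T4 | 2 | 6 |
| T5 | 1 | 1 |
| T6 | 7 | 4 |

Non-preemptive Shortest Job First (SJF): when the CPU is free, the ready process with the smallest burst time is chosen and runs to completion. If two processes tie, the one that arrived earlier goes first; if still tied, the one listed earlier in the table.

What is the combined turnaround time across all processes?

38

Gantt: | idle 0-1 | T5 1-2 | idle 2-4 | T6 4-11 | T2 11-12 | T4 12-14 | T3 14-16 | T1 16-19 |
Completion: T1=19  T2=12  T3=16  T4=14  T5=2  T6=11
Turnaround = completion − arrival: T1=9, T2=7, T3=6, T4=8, T5=1, T6=7
Total turnaround = 9 + 7 + 6 + 8 + 1 + 7 = 38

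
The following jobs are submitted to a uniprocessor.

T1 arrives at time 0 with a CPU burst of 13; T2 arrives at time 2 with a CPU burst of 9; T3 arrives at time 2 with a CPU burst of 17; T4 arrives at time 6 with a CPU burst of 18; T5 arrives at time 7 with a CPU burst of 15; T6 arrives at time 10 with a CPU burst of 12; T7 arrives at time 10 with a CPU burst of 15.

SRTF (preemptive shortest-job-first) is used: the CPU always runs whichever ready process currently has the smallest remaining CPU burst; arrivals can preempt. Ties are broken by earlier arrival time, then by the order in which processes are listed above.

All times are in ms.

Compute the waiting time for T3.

62

Timeline: | T1 0-2 | T2 2-11 | T1 11-22 | T6 22-34 | T5 34-49 | T7 49-64 | T3 64-81 | T4 81-99 |
Completion: T1=22  T2=11  T3=81  T4=99  T5=49  T6=34  T7=64
Turnaround (C−A): T1=22  T2=9  T3=79  T4=93  T5=42  T6=24  T7=54
Waiting(T3) = turnaround − burst = 79 − 17 = 62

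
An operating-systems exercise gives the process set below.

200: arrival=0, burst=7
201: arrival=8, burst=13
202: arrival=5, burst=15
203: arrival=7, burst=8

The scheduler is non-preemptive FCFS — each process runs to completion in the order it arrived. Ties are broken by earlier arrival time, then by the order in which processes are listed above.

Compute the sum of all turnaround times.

82

Schedule: | 200 0-7 | 202 7-22 | 203 22-30 | 201 30-43 |
Completion: 200=7  201=43  202=22  203=30
Turnaround (C−A): 200=7  201=35  202=17  203=23
Turnaround = completion − arrival: 200=7, 201=35, 202=17, 203=23
Total turnaround = 7 + 35 + 17 + 23 = 82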